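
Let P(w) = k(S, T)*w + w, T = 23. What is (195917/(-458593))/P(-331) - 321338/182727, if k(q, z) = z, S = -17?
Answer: -390206237376679/221895311597928 ≈ -1.7585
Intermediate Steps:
P(w) = 24*w (P(w) = 23*w + w = 24*w)
(195917/(-458593))/P(-331) - 321338/182727 = (195917/(-458593))/((24*(-331))) - 321338/182727 = (195917*(-1/458593))/(-7944) - 321338*1/182727 = -195917/458593*(-1/7944) - 321338/182727 = 195917/3643062792 - 321338/182727 = -390206237376679/221895311597928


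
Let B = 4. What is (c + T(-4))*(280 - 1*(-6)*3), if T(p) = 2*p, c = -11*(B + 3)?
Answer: -25330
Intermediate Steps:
c = -77 (c = -11*(4 + 3) = -11*7 = -77)
(c + T(-4))*(280 - 1*(-6)*3) = (-77 + 2*(-4))*(280 - 1*(-6)*3) = (-77 - 8)*(280 + 6*3) = -85*(280 + 18) = -85*298 = -25330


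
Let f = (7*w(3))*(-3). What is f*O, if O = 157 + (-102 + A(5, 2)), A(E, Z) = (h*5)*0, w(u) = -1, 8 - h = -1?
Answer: 1155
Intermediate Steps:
h = 9 (h = 8 - 1*(-1) = 8 + 1 = 9)
A(E, Z) = 0 (A(E, Z) = (9*5)*0 = 45*0 = 0)
O = 55 (O = 157 + (-102 + 0) = 157 - 102 = 55)
f = 21 (f = (7*(-1))*(-3) = -7*(-3) = 21)
f*O = 21*55 = 1155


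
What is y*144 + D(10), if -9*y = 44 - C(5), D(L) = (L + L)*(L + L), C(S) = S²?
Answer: 96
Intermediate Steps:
D(L) = 4*L² (D(L) = (2*L)*(2*L) = 4*L²)
y = -19/9 (y = -(44 - 1*5²)/9 = -(44 - 1*25)/9 = -(44 - 25)/9 = -⅑*19 = -19/9 ≈ -2.1111)
y*144 + D(10) = -19/9*144 + 4*10² = -304 + 4*100 = -304 + 400 = 96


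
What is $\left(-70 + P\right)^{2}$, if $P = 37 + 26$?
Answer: $49$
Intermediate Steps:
$P = 63$
$\left(-70 + P\right)^{2} = \left(-70 + 63\right)^{2} = \left(-7\right)^{2} = 49$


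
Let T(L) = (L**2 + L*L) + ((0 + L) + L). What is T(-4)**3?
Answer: 13824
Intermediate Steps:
T(L) = 2*L + 2*L**2 (T(L) = (L**2 + L**2) + (L + L) = 2*L**2 + 2*L = 2*L + 2*L**2)
T(-4)**3 = (2*(-4)*(1 - 4))**3 = (2*(-4)*(-3))**3 = 24**3 = 13824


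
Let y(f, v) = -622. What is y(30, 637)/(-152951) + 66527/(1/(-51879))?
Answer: -527888081290961/152951 ≈ -3.4514e+9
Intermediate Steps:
y(30, 637)/(-152951) + 66527/(1/(-51879)) = -622/(-152951) + 66527/(1/(-51879)) = -622*(-1/152951) + 66527/(-1/51879) = 622/152951 + 66527*(-51879) = 622/152951 - 3451354233 = -527888081290961/152951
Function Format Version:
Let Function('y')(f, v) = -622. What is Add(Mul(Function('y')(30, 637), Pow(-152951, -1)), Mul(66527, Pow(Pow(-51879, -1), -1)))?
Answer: Rational(-527888081290961, 152951) ≈ -3.4514e+9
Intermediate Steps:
Add(Mul(Function('y')(30, 637), Pow(-152951, -1)), Mul(66527, Pow(Pow(-51879, -1), -1))) = Add(Mul(-622, Pow(-152951, -1)), Mul(66527, Pow(Pow(-51879, -1), -1))) = Add(Mul(-622, Rational(-1, 152951)), Mul(66527, Pow(Rational(-1, 51879), -1))) = Add(Rational(622, 152951), Mul(66527, -51879)) = Add(Rational(622, 152951), -3451354233) = Rational(-527888081290961, 152951)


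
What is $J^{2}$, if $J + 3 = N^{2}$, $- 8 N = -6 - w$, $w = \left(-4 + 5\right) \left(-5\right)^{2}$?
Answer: $\frac{591361}{4096} \approx 144.38$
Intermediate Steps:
$w = 25$ ($w = 1 \cdot 25 = 25$)
$N = \frac{31}{8}$ ($N = - \frac{-6 - 25}{8} = \left(- \frac{1}{8}\right) \left(-31\right) = \frac{31}{8} \approx 3.875$)
$J = \frac{769}{64}$ ($J = -3 + \left(\frac{31}{8}\right)^{2} = -3 + \frac{961}{64} = \frac{769}{64} \approx 12.016$)
$J^{2} = \left(\frac{769}{64}\right)^{2} = \frac{591361}{4096}$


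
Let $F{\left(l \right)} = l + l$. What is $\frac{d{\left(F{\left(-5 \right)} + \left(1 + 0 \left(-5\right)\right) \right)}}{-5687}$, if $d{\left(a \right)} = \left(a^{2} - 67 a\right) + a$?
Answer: $- \frac{675}{5687} \approx -0.11869$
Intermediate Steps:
$F{\left(l \right)} = 2 l$
$d{\left(a \right)} = a^{2} - 66 a$
$\frac{d{\left(F{\left(-5 \right)} + \left(1 + 0 \left(-5\right)\right) \right)}}{-5687} = \frac{\left(2 \left(-5\right) + \left(1 + 0 \left(-5\right)\right)\right) \left(-66 + \left(2 \left(-5\right) + \left(1 + 0 \left(-5\right)\right)\right)\right)}{-5687} = \left(-10 + \left(1 + 0\right)\right) \left(-66 + \left(-10 + \left(1 + 0\right)\right)\right) \left(- \frac{1}{5687}\right) = \left(-10 + 1\right) \left(-66 + \left(-10 + 1\right)\right) \left(- \frac{1}{5687}\right) = - 9 \left(-66 - 9\right) \left(- \frac{1}{5687}\right) = \left(-9\right) \left(-75\right) \left(- \frac{1}{5687}\right) = 675 \left(- \frac{1}{5687}\right) = - \frac{675}{5687}$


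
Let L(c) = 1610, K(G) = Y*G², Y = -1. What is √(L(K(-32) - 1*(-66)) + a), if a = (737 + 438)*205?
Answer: √242485 ≈ 492.43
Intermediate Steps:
K(G) = -G²
a = 240875 (a = 1175*205 = 240875)
√(L(K(-32) - 1*(-66)) + a) = √(1610 + 240875) = √242485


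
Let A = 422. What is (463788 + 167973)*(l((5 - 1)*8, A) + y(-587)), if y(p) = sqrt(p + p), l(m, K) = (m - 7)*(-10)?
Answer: -157940250 + 631761*I*sqrt(1174) ≈ -1.5794e+8 + 2.1646e+7*I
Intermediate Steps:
l(m, K) = 70 - 10*m (l(m, K) = (-7 + m)*(-10) = 70 - 10*m)
y(p) = sqrt(2)*sqrt(p) (y(p) = sqrt(2*p) = sqrt(2)*sqrt(p))
(463788 + 167973)*(l((5 - 1)*8, A) + y(-587)) = (463788 + 167973)*((70 - 10*(5 - 1)*8) + sqrt(2)*sqrt(-587)) = 631761*((70 - 40*8) + sqrt(2)*(I*sqrt(587))) = 631761*((70 - 10*32) + I*sqrt(1174)) = 631761*((70 - 320) + I*sqrt(1174)) = 631761*(-250 + I*sqrt(1174)) = -157940250 + 631761*I*sqrt(1174)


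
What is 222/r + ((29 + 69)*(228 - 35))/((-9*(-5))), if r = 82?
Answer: 780469/1845 ≈ 423.02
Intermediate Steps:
222/r + ((29 + 69)*(228 - 35))/((-9*(-5))) = 222/82 + ((29 + 69)*(228 - 35))/((-9*(-5))) = 222*(1/82) + (98*193)/45 = 111/41 + 18914*(1/45) = 111/41 + 18914/45 = 780469/1845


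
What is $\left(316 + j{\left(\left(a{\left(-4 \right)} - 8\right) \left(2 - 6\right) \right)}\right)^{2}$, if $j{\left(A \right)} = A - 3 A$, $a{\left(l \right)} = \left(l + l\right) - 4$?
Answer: $24336$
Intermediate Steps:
$a{\left(l \right)} = -4 + 2 l$ ($a{\left(l \right)} = 2 l - 4 = -4 + 2 l$)
$j{\left(A \right)} = - 2 A$
$\left(316 + j{\left(\left(a{\left(-4 \right)} - 8\right) \left(2 - 6\right) \right)}\right)^{2} = \left(316 - 2 \left(\left(-4 + 2 \left(-4\right)\right) - 8\right) \left(2 - 6\right)\right)^{2} = \left(316 - 2 \left(\left(-4 - 8\right) - 8\right) \left(-4\right)\right)^{2} = \left(316 - 2 \left(-12 - 8\right) \left(-4\right)\right)^{2} = \left(316 - 2 \left(\left(-20\right) \left(-4\right)\right)\right)^{2} = \left(316 - 160\right)^{2} = 156^{2} = 24336$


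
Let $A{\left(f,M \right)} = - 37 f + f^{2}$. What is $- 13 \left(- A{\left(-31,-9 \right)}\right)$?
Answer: $27404$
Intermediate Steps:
$A{\left(f,M \right)} = f^{2} - 37 f$
$- 13 \left(- A{\left(-31,-9 \right)}\right) = - 13 \left(- \left(-31\right) \left(-37 - 31\right)\right) = - 13 \left(- \left(-31\right) \left(-68\right)\right) = - 13 \left(\left(-1\right) 2108\right) = \left(-13\right) \left(-2108\right) = 27404$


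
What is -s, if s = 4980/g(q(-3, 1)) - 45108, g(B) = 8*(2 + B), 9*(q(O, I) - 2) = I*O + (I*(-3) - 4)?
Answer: 2334411/52 ≈ 44893.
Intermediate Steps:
q(O, I) = 14/9 - I/3 + I*O/9 (q(O, I) = 2 + (I*O + (I*(-3) - 4))/9 = 2 + (I*O + (-3*I - 4))/9 = 2 + (I*O + (-4 - 3*I))/9 = 2 + (-4 - 3*I + I*O)/9 = 2 + (-4/9 - I/3 + I*O/9) = 14/9 - I/3 + I*O/9)
g(B) = 16 + 8*B
s = -2334411/52 (s = 4980/(16 + 8*(14/9 - ⅓*1 + (⅑)*1*(-3))) - 45108 = 4980/(16 + 8*(14/9 - ⅓ - ⅓)) - 45108 = 4980/(16 + 8*(8/9)) - 45108 = 4980/(16 + 64/9) - 45108 = 4980/(208/9) - 45108 = 4980*(9/208) - 45108 = 11205/52 - 45108 = -2334411/52 ≈ -44893.)
-s = -1*(-2334411/52) = 2334411/52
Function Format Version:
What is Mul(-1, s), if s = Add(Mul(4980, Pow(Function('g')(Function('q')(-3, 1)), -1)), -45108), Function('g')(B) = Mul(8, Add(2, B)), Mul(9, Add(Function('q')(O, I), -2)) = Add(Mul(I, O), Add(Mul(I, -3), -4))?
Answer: Rational(2334411, 52) ≈ 44893.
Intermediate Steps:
Function('q')(O, I) = Add(Rational(14, 9), Mul(Rational(-1, 3), I), Mul(Rational(1, 9), I, O)) (Function('q')(O, I) = Add(2, Mul(Rational(1, 9), Add(Mul(I, O), Add(Mul(I, -3), -4)))) = Add(2, Mul(Rational(1, 9), Add(Mul(I, O), Add(Mul(-3, I), -4)))) = Add(2, Mul(Rational(1, 9), Add(Mul(I, O), Add(-4, Mul(-3, I))))) = Add(2, Mul(Rational(1, 9), Add(-4, Mul(-3, I), Mul(I, O)))) = Add(2, Add(Rational(-4, 9), Mul(Rational(-1, 3), I), Mul(Rational(1, 9), I, O))) = Add(Rational(14, 9), Mul(Rational(-1, 3), I), Mul(Rational(1, 9), I, O)))
Function('g')(B) = Add(16, Mul(8, B))
s = Rational(-2334411, 52) (s = Add(Mul(4980, Pow(Add(16, Mul(8, Add(Rational(14, 9), Mul(Rational(-1, 3), 1), Mul(Rational(1, 9), 1, -3)))), -1)), -45108) = Add(Mul(4980, Pow(Add(16, Mul(8, Add(Rational(14, 9), Rational(-1, 3), Rational(-1, 3)))), -1)), -45108) = Add(Mul(4980, Pow(Add(16, Mul(8, Rational(8, 9))), -1)), -45108) = Add(Mul(4980, Pow(Add(16, Rational(64, 9)), -1)), -45108) = Add(Mul(4980, Pow(Rational(208, 9), -1)), -45108) = Add(Mul(4980, Rational(9, 208)), -45108) = Add(Rational(11205, 52), -45108) = Rational(-2334411, 52) ≈ -44893.)
Mul(-1, s) = Mul(-1, Rational(-2334411, 52)) = Rational(2334411, 52)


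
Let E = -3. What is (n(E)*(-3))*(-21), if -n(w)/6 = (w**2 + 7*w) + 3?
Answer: 3402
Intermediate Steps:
n(w) = -18 - 42*w - 6*w**2 (n(w) = -6*((w**2 + 7*w) + 3) = -6*(3 + w**2 + 7*w) = -18 - 42*w - 6*w**2)
(n(E)*(-3))*(-21) = ((-18 - 42*(-3) - 6*(-3)**2)*(-3))*(-21) = ((-18 + 126 - 6*9)*(-3))*(-21) = ((-18 + 126 - 54)*(-3))*(-21) = (54*(-3))*(-21) = -162*(-21) = 3402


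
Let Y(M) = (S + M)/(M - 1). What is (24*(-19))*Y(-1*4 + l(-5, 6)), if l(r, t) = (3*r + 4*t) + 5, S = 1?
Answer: -1672/3 ≈ -557.33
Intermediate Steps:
l(r, t) = 5 + 3*r + 4*t
Y(M) = (1 + M)/(-1 + M) (Y(M) = (1 + M)/(M - 1) = (1 + M)/(-1 + M))
(24*(-19))*Y(-1*4 + l(-5, 6)) = (24*(-19))*((1 + (-1*4 + (5 + 3*(-5) + 4*6)))/(-1 + (-1*4 + (5 + 3*(-5) + 4*6)))) = -456*(1 + (-4 + (5 - 15 + 24)))/(-1 + (-4 + (5 - 15 + 24))) = -456*(1 + (-4 + 14))/(-1 + (-4 + 14)) = -456*(1 + 10)/(-1 + 10) = -456*11/9 = -1672/3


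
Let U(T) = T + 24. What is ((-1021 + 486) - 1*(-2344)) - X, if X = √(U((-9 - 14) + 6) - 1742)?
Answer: 1809 - I*√1735 ≈ 1809.0 - 41.653*I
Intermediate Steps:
U(T) = 24 + T
X = I*√1735 (X = √((24 + ((-9 - 14) + 6)) - 1742) = √((24 + (-23 + 6)) - 1742) = √((24 - 17) - 1742) = √(7 - 1742) = √(-1735) = I*√1735 ≈ 41.653*I)
((-1021 + 486) - 1*(-2344)) - X = ((-1021 + 486) - 1*(-2344)) - I*√1735 = (-535 + 2344) - I*√1735 = 1809 - I*√1735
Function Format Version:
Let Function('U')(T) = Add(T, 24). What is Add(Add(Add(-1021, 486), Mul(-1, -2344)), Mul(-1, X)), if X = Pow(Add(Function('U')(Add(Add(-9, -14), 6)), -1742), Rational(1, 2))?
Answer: Add(1809, Mul(-1, I, Pow(1735, Rational(1, 2)))) ≈ Add(1809.0, Mul(-41.653, I))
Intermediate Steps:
Function('U')(T) = Add(24, T)
X = Mul(I, Pow(1735, Rational(1, 2))) (X = Pow(Add(Add(24, Add(Add(-9, -14), 6)), -1742), Rational(1, 2)) = Pow(Add(Add(24, Add(-23, 6)), -1742), Rational(1, 2)) = Pow(Add(Add(24, -17), -1742), Rational(1, 2)) = Pow(Add(7, -1742), Rational(1, 2)) = Pow(-1735, Rational(1, 2)) = Mul(I, Pow(1735, Rational(1, 2))) ≈ Mul(41.653, I))
Add(Add(Add(-1021, 486), Mul(-1, -2344)), Mul(-1, X)) = Add(Add(Add(-1021, 486), Mul(-1, -2344)), Mul(-1, Mul(I, Pow(1735, Rational(1, 2))))) = Add(Add(-535, 2344), Mul(-1, I, Pow(1735, Rational(1, 2)))) = Add(1809, Mul(-1, I, Pow(1735, Rational(1, 2))))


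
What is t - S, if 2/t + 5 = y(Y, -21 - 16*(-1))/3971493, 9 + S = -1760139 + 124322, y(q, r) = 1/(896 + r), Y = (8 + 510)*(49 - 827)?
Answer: 14471332245137419/8846500657 ≈ 1.6358e+6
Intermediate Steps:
Y = -403004 (Y = 518*(-778) = -403004)
S = -1635826 (S = -9 + (-1760139 + 124322) = -9 - 1635817 = -1635826)
t = -3538600263/8846500657 (t = 2/(-5 + 1/((896 + (-21 - 16*(-1)))*3971493)) = 2/(-5 + (1/3971493)/(896 + (-21 + 16))) = 2/(-5 + (1/3971493)/(896 - 5)) = 2/(-5 + (1/3971493)/891) = 2/(-5 + (1/891)*(1/3971493)) = 2/(-5 + 1/3538600263) = 2/(-17693001314/3538600263) = 2*(-3538600263/17693001314) = -3538600263/8846500657 ≈ -0.40000)
t - S = -3538600263/8846500657 - 1*(-1635826) = -3538600263/8846500657 + 1635826 = 14471332245137419/8846500657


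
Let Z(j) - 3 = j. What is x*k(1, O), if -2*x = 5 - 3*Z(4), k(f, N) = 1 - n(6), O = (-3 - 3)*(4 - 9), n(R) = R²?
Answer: -280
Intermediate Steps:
Z(j) = 3 + j
O = 30 (O = -6*(-5) = 30)
k(f, N) = -35 (k(f, N) = 1 - 1*6² = 1 - 1*36 = 1 - 36 = -35)
x = 8 (x = -(5 - 3*(3 + 4))/2 = -(5 - 3*7)/2 = -(5 - 21)/2 = -½*(-16) = 8)
x*k(1, O) = 8*(-35) = -280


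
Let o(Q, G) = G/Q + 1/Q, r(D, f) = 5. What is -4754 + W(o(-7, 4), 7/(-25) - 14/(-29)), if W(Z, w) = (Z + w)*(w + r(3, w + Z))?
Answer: -17501540862/3679375 ≈ -4756.7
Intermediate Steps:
o(Q, G) = 1/Q + G/Q (o(Q, G) = G/Q + 1/Q = 1/Q + G/Q)
W(Z, w) = (5 + w)*(Z + w) (W(Z, w) = (Z + w)*(w + 5) = (Z + w)*(5 + w) = (5 + w)*(Z + w))
-4754 + W(o(-7, 4), 7/(-25) - 14/(-29)) = -4754 + ((7/(-25) - 14/(-29))² + 5*((1 + 4)/(-7)) + 5*(7/(-25) - 14/(-29)) + ((1 + 4)/(-7))*(7/(-25) - 14/(-29))) = -4754 + ((7*(-1/25) - 14*(-1/29))² + 5*(-⅐*5) + 5*(7*(-1/25) - 14*(-1/29)) + (-⅐*5)*(7*(-1/25) - 14*(-1/29))) = -4754 + ((-7/25 + 14/29)² + 5*(-5/7) + 5*(-7/25 + 14/29) - 5*(-7/25 + 14/29)/7) = -4754 + ((147/725)² - 25/7 + 5*(147/725) - 5/7*147/725) = -4754 + (21609/525625 - 25/7 + 147/145 - 21/145) = -4754 - 9792112/3679375 = -17501540862/3679375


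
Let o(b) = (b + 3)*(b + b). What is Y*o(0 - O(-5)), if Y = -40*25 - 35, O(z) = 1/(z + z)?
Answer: -6417/10 ≈ -641.70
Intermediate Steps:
O(z) = 1/(2*z)
Y = -1035 (Y = -1000 - 35 = -1035)
o(b) = 2*b*(3 + b) (o(b) = (3 + b)*(2*b) = 2*b*(3 + b))
Y*o(0 - O(-5)) = -2070*(0 - 1/(2*(-5)))*(3 + (0 - 1/(2*(-5)))) = -2070*(0 - (-1)/(2*5))*(3 + (0 - (-1)/(2*5))) = -2070*(0 - 1*(-⅒))*(3 + (0 - 1*(-⅒))) = -2070*(0 + ⅒)*(3 + (0 + ⅒)) = -2070*(3 + ⅒)/10 = -2070*31/(10*10) = -1035*31/50 = -6417/10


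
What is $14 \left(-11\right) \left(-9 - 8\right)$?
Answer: $2618$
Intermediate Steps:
$14 \left(-11\right) \left(-9 - 8\right) = \left(-154\right) \left(-17\right) = 2618$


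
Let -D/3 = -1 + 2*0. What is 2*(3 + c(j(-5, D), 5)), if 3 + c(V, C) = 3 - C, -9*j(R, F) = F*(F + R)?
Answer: -4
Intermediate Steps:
D = 3 (D = -3*(-1 + 2*0) = -3*(-1 + 0) = -3*(-1) = 3)
j(R, F) = -F*(F + R)/9
c(V, C) = -C (c(V, C) = -3 + (3 - C) = -C)
2*(3 + c(j(-5, D), 5)) = 2*(3 - 1*5) = 2*(3 - 5) = 2*(-2) = -4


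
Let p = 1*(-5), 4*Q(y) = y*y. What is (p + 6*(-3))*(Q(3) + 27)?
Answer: -2691/4 ≈ -672.75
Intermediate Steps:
Q(y) = y**2/4 (Q(y) = (y*y)/4 = y**2/4)
p = -5
(p + 6*(-3))*(Q(3) + 27) = (-5 + 6*(-3))*((1/4)*3**2 + 27) = (-5 - 18)*((1/4)*9 + 27) = -23*(9/4 + 27) = -23*117/4 = -2691/4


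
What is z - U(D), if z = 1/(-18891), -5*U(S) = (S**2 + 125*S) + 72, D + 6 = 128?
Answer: 570621541/94455 ≈ 6041.2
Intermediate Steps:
D = 122 (D = -6 + 128 = 122)
U(S) = -72/5 - 25*S - S**2/5 (U(S) = -((S**2 + 125*S) + 72)/5 = -(72 + S**2 + 125*S)/5 = -72/5 - 25*S - S**2/5)
z = -1/18891 ≈ -5.2935e-5
z - U(D) = -1/18891 - (-72/5 - 25*122 - 1/5*122**2) = -1/18891 - (-72/5 - 3050 - 1/5*14884) = -1/18891 - (-72/5 - 3050 - 14884/5) = -1/18891 - 1*(-30206/5) = -1/18891 + 30206/5 = 570621541/94455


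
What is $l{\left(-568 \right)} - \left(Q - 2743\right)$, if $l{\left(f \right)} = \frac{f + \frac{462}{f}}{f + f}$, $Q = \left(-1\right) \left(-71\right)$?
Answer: $\frac{862212871}{322624} \approx 2672.5$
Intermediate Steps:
$Q = 71$
$l{\left(f \right)} = \frac{f + \frac{462}{f}}{2 f}$
$l{\left(-568 \right)} - \left(Q - 2743\right) = \left(\frac{1}{2} + \frac{231}{322624}\right) - \left(71 - 2743\right) = \left(\frac{1}{2} + 231 \cdot \frac{1}{322624}\right) - \left(71 - 2743\right) = \left(\frac{1}{2} + \frac{231}{322624}\right) - -2672 = \frac{161543}{322624} + 2672 = \frac{862212871}{322624}$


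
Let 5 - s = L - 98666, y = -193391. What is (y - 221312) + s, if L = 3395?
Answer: -319427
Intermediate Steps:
s = 95276 (s = 5 - (3395 - 98666) = 5 - 1*(-95271) = 5 + 95271 = 95276)
(y - 221312) + s = (-193391 - 221312) + 95276 = -414703 + 95276 = -319427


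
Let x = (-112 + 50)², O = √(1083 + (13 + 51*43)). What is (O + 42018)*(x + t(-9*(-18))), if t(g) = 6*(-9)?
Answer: 159248220 + 3790*√3289 ≈ 1.5947e+8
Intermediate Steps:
O = √3289 (O = √(1083 + (13 + 2193)) = √(1083 + 2206) = √3289 ≈ 57.350)
t(g) = -54
x = 3844 (x = (-62)² = 3844)
(O + 42018)*(x + t(-9*(-18))) = (√3289 + 42018)*(3844 - 54) = (42018 + √3289)*3790 = 159248220 + 3790*√3289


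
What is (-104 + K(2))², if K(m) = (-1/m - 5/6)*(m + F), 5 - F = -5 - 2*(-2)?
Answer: 118336/9 ≈ 13148.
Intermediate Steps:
F = 6 (F = 5 - (-5 - 2*(-2)) = 5 - (-5 + 4) = 5 - 1*(-1) = 5 + 1 = 6)
K(m) = (6 + m)*(-⅚ - 1/m) (K(m) = (-1/m - 5/6)*(m + 6) = (-1/m - 5*⅙)*(6 + m) = (-1/m - ⅚)*(6 + m) = (-⅚ - 1/m)*(6 + m) = (6 + m)*(-⅚ - 1/m))
(-104 + K(2))² = (-104 + (-6 - 6/2 - ⅚*2))² = (-104 + (-6 - 6*½ - 5/3))² = (-104 + (-6 - 3 - 5/3))² = (-104 - 32/3)² = (-344/3)² = 118336/9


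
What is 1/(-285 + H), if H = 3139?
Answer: 1/2854 ≈ 0.00035039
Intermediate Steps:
1/(-285 + H) = 1/(-285 + 3139) = 1/2854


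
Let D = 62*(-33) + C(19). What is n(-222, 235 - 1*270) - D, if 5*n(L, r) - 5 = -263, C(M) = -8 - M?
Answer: 10107/5 ≈ 2021.4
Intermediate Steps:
n(L, r) = -258/5 (n(L, r) = 1 + (⅕)*(-263) = 1 - 263/5 = -258/5)
D = -2073 (D = 62*(-33) + (-8 - 1*19) = -2046 + (-8 - 19) = -2046 - 27 = -2073)
n(-222, 235 - 1*270) - D = -258/5 - 1*(-2073) = -258/5 + 2073 = 10107/5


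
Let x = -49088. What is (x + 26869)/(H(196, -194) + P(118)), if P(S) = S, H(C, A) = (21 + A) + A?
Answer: 22219/249 ≈ 89.233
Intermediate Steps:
H(C, A) = 21 + 2*A
(x + 26869)/(H(196, -194) + P(118)) = (-49088 + 26869)/((21 + 2*(-194)) + 118) = -22219/((21 - 388) + 118) = -22219/(-367 + 118) = -22219/(-249) = -22219*(-1/249) = 22219/249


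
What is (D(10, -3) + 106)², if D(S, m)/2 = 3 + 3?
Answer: 13924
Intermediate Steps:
D(S, m) = 12 (D(S, m) = 2*(3 + 3) = 2*6 = 12)
(D(10, -3) + 106)² = (12 + 106)² = 118² = 13924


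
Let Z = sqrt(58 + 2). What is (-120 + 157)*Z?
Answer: 74*sqrt(15) ≈ 286.60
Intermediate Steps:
Z = 2*sqrt(15) (Z = sqrt(60) = 2*sqrt(15) ≈ 7.7460)
(-120 + 157)*Z = (-120 + 157)*(2*sqrt(15)) = 37*(2*sqrt(15)) = 74*sqrt(15)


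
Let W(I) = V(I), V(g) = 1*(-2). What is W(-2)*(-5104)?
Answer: 10208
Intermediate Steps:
V(g) = -2
W(I) = -2
W(-2)*(-5104) = -2*(-5104) = 10208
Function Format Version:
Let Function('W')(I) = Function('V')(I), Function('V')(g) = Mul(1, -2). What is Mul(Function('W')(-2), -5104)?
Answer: 10208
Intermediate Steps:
Function('V')(g) = -2
Function('W')(I) = -2
Mul(Function('W')(-2), -5104) = Mul(-2, -5104) = 10208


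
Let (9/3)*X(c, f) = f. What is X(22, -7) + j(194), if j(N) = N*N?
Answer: 112901/3 ≈ 37634.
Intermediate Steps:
j(N) = N**2
X(c, f) = f/3
X(22, -7) + j(194) = (1/3)*(-7) + 194**2 = -7/3 + 37636 = 112901/3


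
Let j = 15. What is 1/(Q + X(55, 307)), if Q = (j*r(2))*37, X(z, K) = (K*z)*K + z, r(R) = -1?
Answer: 1/5183195 ≈ 1.9293e-7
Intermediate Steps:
X(z, K) = z + z*K² (X(z, K) = z*K² + z = z + z*K²)
Q = -555 (Q = (15*(-1))*37 = -15*37 = -555)
1/(Q + X(55, 307)) = 1/(-555 + 55*(1 + 307²)) = 1/(-555 + 55*(1 + 94249)) = 1/(-555 + 55*94250) = 1/(-555 + 5183750) = 1/5183195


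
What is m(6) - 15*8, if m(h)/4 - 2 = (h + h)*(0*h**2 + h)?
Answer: 176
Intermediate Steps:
m(h) = 8 + 8*h**2 (m(h) = 8 + 4*((h + h)*(0*h**2 + h)) = 8 + 4*((2*h)*(0 + h)) = 8 + 4*((2*h)*h) = 8 + 4*(2*h**2) = 8 + 8*h**2)
m(6) - 15*8 = (8 + 8*6**2) - 15*8 = (8 + 8*36) - 120 = (8 + 288) - 120 = 296 - 120 = 176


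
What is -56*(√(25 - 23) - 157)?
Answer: 8792 - 56*√2 ≈ 8712.8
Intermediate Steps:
-56*(√(25 - 23) - 157) = -56*(√2 - 157) = -56*(-157 + √2) = 8792 - 56*√2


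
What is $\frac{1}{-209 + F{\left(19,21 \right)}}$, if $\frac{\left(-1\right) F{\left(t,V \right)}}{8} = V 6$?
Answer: $- \frac{1}{1217} \approx -0.00082169$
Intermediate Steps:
$F{\left(t,V \right)} = - 48 V$ ($F{\left(t,V \right)} = - 8 V 6 = - 8 \cdot 6 V = - 48 V$)
$\frac{1}{-209 + F{\left(19,21 \right)}} = \frac{1}{-209 - 1008} = \frac{1}{-1217} = - \frac{1}{1217}$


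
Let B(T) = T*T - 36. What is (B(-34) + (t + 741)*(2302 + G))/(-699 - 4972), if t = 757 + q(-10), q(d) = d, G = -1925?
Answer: -562096/5671 ≈ -99.118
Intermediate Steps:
t = 747 (t = 757 - 10 = 747)
B(T) = -36 + T**2 (B(T) = T**2 - 36 = -36 + T**2)
(B(-34) + (t + 741)*(2302 + G))/(-699 - 4972) = ((-36 + (-34)**2) + (747 + 741)*(2302 - 1925))/(-699 - 4972) = ((-36 + 1156) + 1488*377)/(-5671) = (1120 + 560976)*(-1/5671) = 562096*(-1/5671) = -562096/5671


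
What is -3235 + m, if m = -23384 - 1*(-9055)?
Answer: -17564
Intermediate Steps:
m = -14329 (m = -23384 + 9055 = -14329)
-3235 + m = -3235 - 14329 = -17564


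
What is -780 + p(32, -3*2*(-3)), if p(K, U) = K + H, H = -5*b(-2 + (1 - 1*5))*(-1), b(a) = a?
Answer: -778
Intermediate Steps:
H = -30 (H = -5*(-2 + (1 - 1*5))*(-1) = -5*(-2 + (1 - 5))*(-1) = -5*(-2 - 4)*(-1) = -5*(-6)*(-1) = 30*(-1) = -30)
p(K, U) = -30 + K (p(K, U) = K - 30 = -30 + K)
-780 + p(32, -3*2*(-3)) = -780 + (-30 + 32) = -780 + 2 = -778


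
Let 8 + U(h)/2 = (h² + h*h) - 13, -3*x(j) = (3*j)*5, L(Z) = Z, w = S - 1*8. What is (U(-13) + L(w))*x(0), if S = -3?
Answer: 0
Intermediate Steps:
w = -11 (w = -3 - 1*8 = -3 - 8 = -11)
x(j) = -5*j (x(j) = -3*j*5/3 = -5*j)
U(h) = -42 + 4*h² (U(h) = -16 + 2*((h² + h*h) - 13) = -16 + 2*((h² + h²) - 13) = -16 + 2*(2*h² - 13) = -16 + 2*(-13 + 2*h²) = -16 + (-26 + 4*h²) = -42 + 4*h²)
(U(-13) + L(w))*x(0) = ((-42 + 4*(-13)²) - 11)*(-5*0) = ((-42 + 4*169) - 11)*0 = ((-42 + 676) - 11)*0 = (634 - 11)*0 = 623*0 = 0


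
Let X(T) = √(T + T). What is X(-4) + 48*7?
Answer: 336 + 2*I*√2 ≈ 336.0 + 2.8284*I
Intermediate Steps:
X(T) = √2*√T (X(T) = √(2*T) = √2*√T)
X(-4) + 48*7 = √2*√(-4) + 48*7 = √2*(2*I) + 336 = 2*I*√2 + 336 = 336 + 2*I*√2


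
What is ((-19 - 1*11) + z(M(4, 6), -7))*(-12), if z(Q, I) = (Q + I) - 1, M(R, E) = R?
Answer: 408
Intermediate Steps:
z(Q, I) = -1 + I + Q (z(Q, I) = (I + Q) - 1 = -1 + I + Q)
((-19 - 1*11) + z(M(4, 6), -7))*(-12) = ((-19 - 1*11) + (-1 - 7 + 4))*(-12) = ((-19 - 11) - 4)*(-12) = (-30 - 4)*(-12) = -34*(-12) = 408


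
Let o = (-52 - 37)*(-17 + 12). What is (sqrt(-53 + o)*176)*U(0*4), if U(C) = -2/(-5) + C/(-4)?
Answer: 4928*sqrt(2)/5 ≈ 1393.8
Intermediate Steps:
o = 445 (o = -89*(-5) = 445)
U(C) = 2/5 - C/4 (U(C) = -2*(-1/5) + C*(-1/4) = 2/5 - C/4)
(sqrt(-53 + o)*176)*U(0*4) = (sqrt(-53 + 445)*176)*(2/5 - 0*4) = (sqrt(392)*176)*(2/5 - 1/4*0) = ((14*sqrt(2))*176)*(2/5 + 0) = (2464*sqrt(2))*(2/5) = 4928*sqrt(2)/5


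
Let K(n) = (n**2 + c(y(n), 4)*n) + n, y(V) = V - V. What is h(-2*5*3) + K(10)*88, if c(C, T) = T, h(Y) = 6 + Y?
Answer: 13176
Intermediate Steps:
y(V) = 0
K(n) = n**2 + 5*n (K(n) = (n**2 + 4*n) + n = n**2 + 5*n)
h(-2*5*3) + K(10)*88 = (6 - 2*5*3) + (10*(5 + 10))*88 = (6 - 10*3) + (10*15)*88 = (6 - 30) + 150*88 = -24 + 13200 = 13176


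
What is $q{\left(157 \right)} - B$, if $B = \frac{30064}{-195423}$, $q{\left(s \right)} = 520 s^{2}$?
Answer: $\frac{2504830424104}{195423} \approx 1.2817 \cdot 10^{7}$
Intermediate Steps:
$B = - \frac{30064}{195423}$ ($B = 30064 \left(- \frac{1}{195423}\right) = - \frac{30064}{195423} \approx -0.15384$)
$q{\left(157 \right)} - B = 520 \cdot 157^{2} - - \frac{30064}{195423} = 520 \cdot 24649 + \frac{30064}{195423} = 12817480 + \frac{30064}{195423} = \frac{2504830424104}{195423}$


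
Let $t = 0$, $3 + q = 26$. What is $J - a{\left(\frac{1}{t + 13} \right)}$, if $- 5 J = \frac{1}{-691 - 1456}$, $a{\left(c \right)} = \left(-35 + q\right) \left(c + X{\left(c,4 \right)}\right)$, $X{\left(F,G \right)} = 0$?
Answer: $\frac{128833}{139555} \approx 0.92317$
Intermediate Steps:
$q = 23$ ($q = -3 + 26 = 23$)
$a{\left(c \right)} = - 12 c$ ($a{\left(c \right)} = \left(-35 + 23\right) \left(c + 0\right) = - 12 c$)
$J = \frac{1}{10735}$ ($J = - \frac{1}{5 \left(-691 - 1456\right)} = - \frac{1}{5 \left(-2147\right)} = \left(- \frac{1}{5}\right) \left(- \frac{1}{2147}\right) = \frac{1}{10735} \approx 9.3153 \cdot 10^{-5}$)
$J - a{\left(\frac{1}{t + 13} \right)} = \frac{1}{10735} - - \frac{12}{0 + 13} = \frac{1}{10735} - - \frac{12}{13} = \frac{1}{10735} + \frac{12}{13} = \frac{128833}{139555}$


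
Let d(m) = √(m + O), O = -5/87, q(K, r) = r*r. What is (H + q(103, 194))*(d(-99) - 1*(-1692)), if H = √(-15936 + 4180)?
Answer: 2*(18818 + I*√2939)*(147204 + I*√749766)/87 ≈ 6.3679e+7 + 5.5804e+5*I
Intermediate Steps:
q(K, r) = r²
O = -5/87 (O = -5*1/87 = -5/87 ≈ -0.057471)
H = 2*I*√2939 (H = √(-11756) = 2*I*√2939 ≈ 108.43*I)
d(m) = √(-5/87 + m) (d(m) = √(m - 5/87) = √(-5/87 + m))
(H + q(103, 194))*(d(-99) - 1*(-1692)) = (2*I*√2939 + 194²)*(√(-435 + 7569*(-99))/87 - 1*(-1692)) = (2*I*√2939 + 37636)*(√(-435 - 749331)/87 + 1692) = (37636 + 2*I*√2939)*(√(-749766)/87 + 1692) = (37636 + 2*I*√2939)*((I*√749766)/87 + 1692) = (37636 + 2*I*√2939)*(I*√749766/87 + 1692) = (37636 + 2*I*√2939)*(1692 + I*√749766/87) = (1692 + I*√749766/87)*(37636 + 2*I*√2939)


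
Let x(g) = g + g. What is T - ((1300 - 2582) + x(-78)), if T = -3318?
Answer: -1880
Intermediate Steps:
x(g) = 2*g
T - ((1300 - 2582) + x(-78)) = -3318 - ((1300 - 2582) + 2*(-78)) = -3318 - (-1282 - 156) = -3318 - 1*(-1438) = -3318 + 1438 = -1880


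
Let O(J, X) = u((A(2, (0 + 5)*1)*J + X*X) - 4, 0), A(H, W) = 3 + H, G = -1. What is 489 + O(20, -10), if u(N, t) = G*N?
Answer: 293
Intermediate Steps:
u(N, t) = -N
O(J, X) = 4 - X² - 5*J (O(J, X) = -(((3 + 2)*J + X*X) - 4) = -((5*J + X²) - 4) = -((X² + 5*J) - 4) = -(-4 + X² + 5*J) = 4 - X² - 5*J)
489 + O(20, -10) = 489 + (4 - 1*(-10)² - 5*20) = 489 + (4 - 1*100 - 100) = 489 + (4 - 100 - 100) = 489 - 196 = 293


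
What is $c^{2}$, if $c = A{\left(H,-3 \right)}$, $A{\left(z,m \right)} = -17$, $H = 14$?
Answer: $289$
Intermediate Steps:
$c = -17$
$c^{2} = \left(-17\right)^{2} = 289$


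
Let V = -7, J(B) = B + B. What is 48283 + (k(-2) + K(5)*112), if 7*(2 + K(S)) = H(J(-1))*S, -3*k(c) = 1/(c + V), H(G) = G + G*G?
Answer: 1301914/27 ≈ 48219.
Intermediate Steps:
J(B) = 2*B
H(G) = G + G²
k(c) = -1/(3*(-7 + c)) (k(c) = -1/(3*(c - 7)) = -1/(3*(-7 + c)))
K(S) = -2 + 2*S/7 (K(S) = -2 + (((2*(-1))*(1 + 2*(-1)))*S)/7 = -2 + ((-2*(1 - 2))*S)/7 = -2 + ((-2*(-1))*S)/7 = -2 + (2*S)/7 = -2 + 2*S/7)
48283 + (k(-2) + K(5)*112) = 48283 + (-1/(-21 + 3*(-2)) + (-2 + (2/7)*5)*112) = 48283 + (-1/(-21 - 6) + (-2 + 10/7)*112) = 48283 + (-1/(-27) - 4/7*112) = 48283 + (-1*(-1/27) - 64) = 48283 + (1/27 - 64) = 48283 - 1727/27 = 1301914/27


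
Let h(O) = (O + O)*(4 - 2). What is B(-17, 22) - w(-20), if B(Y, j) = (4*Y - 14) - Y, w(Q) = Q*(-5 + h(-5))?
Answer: -565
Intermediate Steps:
h(O) = 4*O (h(O) = (2*O)*2 = 4*O)
w(Q) = -25*Q (w(Q) = Q*(-5 + 4*(-5)) = Q*(-5 - 20) = Q*(-25) = -25*Q)
B(Y, j) = -14 + 3*Y (B(Y, j) = (-14 + 4*Y) - Y = -14 + 3*Y)
B(-17, 22) - w(-20) = (-14 + 3*(-17)) - (-25)*(-20) = (-14 - 51) - 1*500 = -65 - 500 = -565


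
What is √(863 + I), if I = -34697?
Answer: I*√33834 ≈ 183.94*I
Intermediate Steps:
√(863 + I) = √(863 - 34697) = √(-33834) = I*√33834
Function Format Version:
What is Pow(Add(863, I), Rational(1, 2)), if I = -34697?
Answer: Mul(I, Pow(33834, Rational(1, 2))) ≈ Mul(183.94, I)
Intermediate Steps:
Pow(Add(863, I), Rational(1, 2)) = Pow(Add(863, -34697), Rational(1, 2)) = Pow(-33834, Rational(1, 2)) = Mul(I, Pow(33834, Rational(1, 2)))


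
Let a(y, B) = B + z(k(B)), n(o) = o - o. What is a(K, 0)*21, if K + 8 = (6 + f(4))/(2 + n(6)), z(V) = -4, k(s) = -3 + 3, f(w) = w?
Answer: -84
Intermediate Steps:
k(s) = 0
n(o) = 0
K = -3 (K = -8 + (6 + 4)/(2 + 0) = -8 + 10/2 = -8 + 10*(1/2) = -8 + 5 = -3)
a(y, B) = -4 + B (a(y, B) = B - 4 = -4 + B)
a(K, 0)*21 = (-4 + 0)*21 = -4*21 = -84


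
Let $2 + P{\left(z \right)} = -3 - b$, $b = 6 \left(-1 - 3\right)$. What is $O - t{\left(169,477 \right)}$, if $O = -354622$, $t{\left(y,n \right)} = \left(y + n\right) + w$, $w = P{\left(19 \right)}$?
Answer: $-355287$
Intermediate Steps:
$b = -24$ ($b = 6 \left(-4\right) = -24$)
$P{\left(z \right)} = 19$ ($P{\left(z \right)} = -2 - -21 = -2 + \left(-3 + 24\right) = -2 + 21 = 19$)
$w = 19$
$t{\left(y,n \right)} = 19 + n + y$ ($t{\left(y,n \right)} = \left(y + n\right) + 19 = \left(n + y\right) + 19 = 19 + n + y$)
$O - t{\left(169,477 \right)} = -354622 - \left(19 + 477 + 169\right) = -354622 - 665 = -355287$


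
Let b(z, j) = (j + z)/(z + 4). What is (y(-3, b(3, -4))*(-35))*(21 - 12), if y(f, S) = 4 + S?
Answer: -1215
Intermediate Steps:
b(z, j) = (j + z)/(4 + z)
(y(-3, b(3, -4))*(-35))*(21 - 12) = ((4 + (-4 + 3)/(4 + 3))*(-35))*(21 - 12) = ((4 - 1/7)*(-35))*9 = ((4 + (⅐)*(-1))*(-35))*9 = ((4 - ⅐)*(-35))*9 = ((27/7)*(-35))*9 = -135*9 = -1215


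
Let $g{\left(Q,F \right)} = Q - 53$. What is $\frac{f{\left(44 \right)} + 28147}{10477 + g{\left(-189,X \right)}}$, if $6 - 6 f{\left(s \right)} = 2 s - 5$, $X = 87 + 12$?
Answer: $\frac{33761}{12282} \approx 2.7488$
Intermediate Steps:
$X = 99$
$g{\left(Q,F \right)} = -53 + Q$ ($g{\left(Q,F \right)} = Q - 53 = -53 + Q$)
$f{\left(s \right)} = \frac{11}{6} - \frac{s}{3}$ ($f{\left(s \right)} = 1 - \frac{2 s - 5}{6} = 1 - \frac{-5 + 2 s}{6} = 1 - \left(- \frac{5}{6} + \frac{s}{3}\right) = \frac{11}{6} - \frac{s}{3}$)
$\frac{f{\left(44 \right)} + 28147}{10477 + g{\left(-189,X \right)}} = \frac{\left(\frac{11}{6} - \frac{44}{3}\right) + 28147}{10477 - 242} = \frac{- \frac{77}{6} + 28147}{10235} = \frac{168805}{6} \cdot \frac{1}{10235} = \frac{33761}{12282}$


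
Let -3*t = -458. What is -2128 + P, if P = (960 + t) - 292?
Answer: -3922/3 ≈ -1307.3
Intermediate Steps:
t = 458/3 (t = -⅓*(-458) = 458/3 ≈ 152.67)
P = 2462/3 (P = (960 + 458/3) - 292 = 3338/3 - 292 = 2462/3 ≈ 820.67)
-2128 + P = -2128 + 2462/3 = -3922/3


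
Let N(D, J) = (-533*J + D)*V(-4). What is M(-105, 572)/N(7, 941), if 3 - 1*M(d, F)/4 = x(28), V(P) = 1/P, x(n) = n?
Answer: -200/250773 ≈ -0.00079753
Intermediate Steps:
V(P) = 1/P
M(d, F) = -100 (M(d, F) = 12 - 4*28 = 12 - 112 = -100)
N(D, J) = -D/4 + 533*J/4 (N(D, J) = (-533*J + D)/(-4) = (D - 533*J)*(-1/4) = -D/4 + 533*J/4)
M(-105, 572)/N(7, 941) = -100/(-1/4*7 + (533/4)*941) = -100/(-7/4 + 501553/4) = -100/250773/2 = -100*2/250773 = -200/250773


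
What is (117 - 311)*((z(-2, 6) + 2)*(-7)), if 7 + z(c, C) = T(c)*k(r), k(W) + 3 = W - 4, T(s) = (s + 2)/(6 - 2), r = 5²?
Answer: -6790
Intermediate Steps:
r = 25
T(s) = ½ + s/4 (T(s) = (2 + s)/4 = (2 + s)*(¼) = ½ + s/4)
k(W) = -7 + W (k(W) = -3 + (W - 4) = -3 + (-4 + W) = -7 + W)
z(c, C) = 2 + 9*c/2 (z(c, C) = -7 + (½ + c/4)*(-7 + 25) = -7 + (½ + c/4)*18 = -7 + (9 + 9*c/2) = 2 + 9*c/2)
(117 - 311)*((z(-2, 6) + 2)*(-7)) = (117 - 311)*(((2 + (9/2)*(-2)) + 2)*(-7)) = -194*((2 - 9) + 2)*(-7) = -194*(-7 + 2)*(-7) = -(-970)*(-7) = -194*35 = -6790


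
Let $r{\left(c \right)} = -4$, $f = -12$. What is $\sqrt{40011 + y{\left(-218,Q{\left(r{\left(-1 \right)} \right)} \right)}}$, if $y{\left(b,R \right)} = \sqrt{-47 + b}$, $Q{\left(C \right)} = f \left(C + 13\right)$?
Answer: $\sqrt{40011 + i \sqrt{265}} \approx 200.03 + 0.0407 i$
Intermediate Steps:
$Q{\left(C \right)} = -156 - 12 C$ ($Q{\left(C \right)} = - 12 \left(C + 13\right) = - 12 \left(13 + C\right) = -156 - 12 C$)
$\sqrt{40011 + y{\left(-218,Q{\left(r{\left(-1 \right)} \right)} \right)}} = \sqrt{40011 + \sqrt{-47 - 218}} = \sqrt{40011 + \sqrt{-265}} = \sqrt{40011 + i \sqrt{265}}$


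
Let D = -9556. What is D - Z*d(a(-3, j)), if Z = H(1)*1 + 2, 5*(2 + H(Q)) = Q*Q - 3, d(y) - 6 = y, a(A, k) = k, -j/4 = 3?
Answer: -47792/5 ≈ -9558.4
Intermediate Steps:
j = -12 (j = -4*3 = -12)
d(y) = 6 + y
H(Q) = -13/5 + Q²/5 (H(Q) = -2 + (Q*Q - 3)/5 = -2 + (Q² - 3)/5 = -2 + (-3 + Q²)/5 = -2 + (-⅗ + Q²/5) = -13/5 + Q²/5)
Z = -⅖ (Z = (-13/5 + (⅕)*1²)*1 + 2 = (-13/5 + (⅕)*1)*1 + 2 = (-13/5 + ⅕)*1 + 2 = -12/5*1 + 2 = -12/5 + 2 = -⅖ ≈ -0.40000)
D - Z*d(a(-3, j)) = -9556 - (-2)*(6 - 12)/5 = -9556 - (-2)*(-6)/5 = -9556 - 1*12/5 = -9556 - 12/5 = -47792/5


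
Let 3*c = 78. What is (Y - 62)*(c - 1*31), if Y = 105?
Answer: -215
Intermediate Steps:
c = 26 (c = (1/3)*78 = 26)
(Y - 62)*(c - 1*31) = (105 - 62)*(26 - 1*31) = 43*(26 - 31) = 43*(-5) = -215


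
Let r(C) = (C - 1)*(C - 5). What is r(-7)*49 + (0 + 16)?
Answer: 4720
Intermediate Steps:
r(C) = (-1 + C)*(-5 + C)
r(-7)*49 + (0 + 16) = (5 + (-7)² - 6*(-7))*49 + (0 + 16) = (5 + 49 + 42)*49 + 16 = 96*49 + 16 = 4704 + 16 = 4720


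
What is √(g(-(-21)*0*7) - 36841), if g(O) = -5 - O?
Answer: 3*I*√4094 ≈ 191.95*I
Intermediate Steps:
√(g(-(-21)*0*7) - 36841) = √((-5 - (-(-21)*0)*7) - 36841) = √((-5 - (-7*0)*7) - 36841) = √((-5 - 0*7) - 36841) = √((-5 - 1*0) - 36841) = √((-5 + 0) - 36841) = √(-5 - 36841) = √(-36846) = 3*I*√4094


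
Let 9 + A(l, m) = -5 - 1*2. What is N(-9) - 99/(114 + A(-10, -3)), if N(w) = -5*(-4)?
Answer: 1861/98 ≈ 18.990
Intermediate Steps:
A(l, m) = -16 (A(l, m) = -9 + (-5 - 1*2) = -9 + (-5 - 2) = -9 - 7 = -16)
N(w) = 20
N(-9) - 99/(114 + A(-10, -3)) = 20 - 99/(114 - 16) = 20 - 99/98 = 1861/98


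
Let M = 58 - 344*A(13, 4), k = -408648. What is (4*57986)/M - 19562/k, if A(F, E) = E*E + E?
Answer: -7887499979/232316388 ≈ -33.952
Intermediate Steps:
A(F, E) = E + E² (A(F, E) = E² + E = E + E²)
M = -6822 (M = 58 - 1376*(1 + 4) = 58 - 1376*5 = 58 - 344*20 = 58 - 6880 = -6822)
(4*57986)/M - 19562/k = (4*57986)/(-6822) - 19562/(-408648) = 231944*(-1/6822) - 19562*(-1/408648) = -115972/3411 + 9781/204324 = -7887499979/232316388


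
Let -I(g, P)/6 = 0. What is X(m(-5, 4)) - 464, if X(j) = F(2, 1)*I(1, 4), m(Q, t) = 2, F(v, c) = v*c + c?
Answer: -464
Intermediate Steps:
F(v, c) = c + c*v (F(v, c) = c*v + c = c + c*v)
I(g, P) = 0 (I(g, P) = -6*0 = 0)
X(j) = 0 (X(j) = (1*(1 + 2))*0 = (1*3)*0 = 3*0 = 0)
X(m(-5, 4)) - 464 = 0 - 464 = -464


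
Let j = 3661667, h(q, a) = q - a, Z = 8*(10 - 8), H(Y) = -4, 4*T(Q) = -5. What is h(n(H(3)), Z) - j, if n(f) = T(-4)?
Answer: -14646737/4 ≈ -3.6617e+6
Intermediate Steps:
T(Q) = -5/4 (T(Q) = (¼)*(-5) = -5/4)
n(f) = -5/4
Z = 16 (Z = 8*2 = 16)
h(n(H(3)), Z) - j = (-5/4 - 1*16) - 1*3661667 = (-5/4 - 16) - 3661667 = -69/4 - 3661667 = -14646737/4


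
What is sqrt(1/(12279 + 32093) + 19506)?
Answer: sqrt(9601215944669)/22186 ≈ 139.66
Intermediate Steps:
sqrt(1/(12279 + 32093) + 19506) = sqrt(1/44372 + 19506) = sqrt(865520233/44372) = sqrt(9601215944669)/22186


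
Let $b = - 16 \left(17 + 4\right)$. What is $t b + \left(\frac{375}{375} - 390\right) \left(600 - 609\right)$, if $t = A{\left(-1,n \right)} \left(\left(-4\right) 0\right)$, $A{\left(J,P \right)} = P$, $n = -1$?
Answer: $3501$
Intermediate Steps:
$b = -336$ ($b = \left(-16\right) 21 = -336$)
$t = 0$ ($t = - \left(-4\right) 0 = \left(-1\right) 0 = 0$)
$t b + \left(\frac{375}{375} - 390\right) \left(600 - 609\right) = 0 \left(-336\right) + \left(\frac{375}{375} - 390\right) \left(600 - 609\right) = 0 + \left(375 \cdot \frac{1}{375} - 390\right) \left(-9\right) = 0 + \left(1 - 390\right) \left(-9\right) = 0 - -3501 = 0 + 3501 = 3501$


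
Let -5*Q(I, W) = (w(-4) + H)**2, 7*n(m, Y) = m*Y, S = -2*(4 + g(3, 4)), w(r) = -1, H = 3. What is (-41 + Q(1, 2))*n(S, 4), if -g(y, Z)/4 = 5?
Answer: -26752/35 ≈ -764.34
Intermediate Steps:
g(y, Z) = -20 (g(y, Z) = -4*5 = -20)
S = 32 (S = -2*(4 - 20) = -2*(-16) = 32)
n(m, Y) = Y*m/7 (n(m, Y) = (m*Y)/7 = (Y*m)/7 = Y*m/7)
Q(I, W) = -4/5 (Q(I, W) = -(-1 + 3)**2/5 = -1/5*2**2 = -1/5*4 = -4/5)
(-41 + Q(1, 2))*n(S, 4) = (-41 - 4/5)*((1/7)*4*32) = -209/5*128/7 = -26752/35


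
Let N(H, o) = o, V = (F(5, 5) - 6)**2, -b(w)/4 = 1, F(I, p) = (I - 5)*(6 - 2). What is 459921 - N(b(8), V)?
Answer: 459885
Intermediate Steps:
F(I, p) = -20 + 4*I (F(I, p) = (-5 + I)*4 = -20 + 4*I)
b(w) = -4 (b(w) = -4*1 = -4)
V = 36 (V = ((-20 + 4*5) - 6)**2 = ((-20 + 20) - 6)**2 = (0 - 6)**2 = (-6)**2 = 36)
459921 - N(b(8), V) = 459921 - 1*36 = 459921 - 36 = 459885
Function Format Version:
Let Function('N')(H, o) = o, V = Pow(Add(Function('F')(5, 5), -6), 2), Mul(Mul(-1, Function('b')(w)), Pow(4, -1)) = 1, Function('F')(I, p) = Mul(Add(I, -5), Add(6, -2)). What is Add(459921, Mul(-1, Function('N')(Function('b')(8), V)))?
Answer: 459885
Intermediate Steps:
Function('F')(I, p) = Add(-20, Mul(4, I)) (Function('F')(I, p) = Mul(Add(-5, I), 4) = Add(-20, Mul(4, I)))
Function('b')(w) = -4 (Function('b')(w) = Mul(-4, 1) = -4)
V = 36 (V = Pow(Add(Add(-20, Mul(4, 5)), -6), 2) = Pow(Add(Add(-20, 20), -6), 2) = Pow(Add(0, -6), 2) = Pow(-6, 2) = 36)
Add(459921, Mul(-1, Function('N')(Function('b')(8), V))) = Add(459921, Mul(-1, 36)) = Add(459921, -36) = 459885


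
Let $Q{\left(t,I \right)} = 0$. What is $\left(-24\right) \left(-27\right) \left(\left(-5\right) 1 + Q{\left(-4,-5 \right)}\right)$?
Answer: $-3240$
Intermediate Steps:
$\left(-24\right) \left(-27\right) \left(\left(-5\right) 1 + Q{\left(-4,-5 \right)}\right) = \left(-24\right) \left(-27\right) \left(\left(-5\right) 1 + 0\right) = 648 \left(-5 + 0\right) = 648 \left(-5\right) = -3240$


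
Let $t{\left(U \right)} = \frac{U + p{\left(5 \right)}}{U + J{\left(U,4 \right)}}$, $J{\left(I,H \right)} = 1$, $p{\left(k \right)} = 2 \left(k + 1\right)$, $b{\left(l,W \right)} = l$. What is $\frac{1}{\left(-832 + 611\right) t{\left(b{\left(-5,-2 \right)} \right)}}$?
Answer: $\frac{4}{1547} \approx 0.0025856$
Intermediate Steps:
$p{\left(k \right)} = 2 + 2 k$ ($p{\left(k \right)} = 2 \left(1 + k\right) = 2 + 2 k$)
$t{\left(U \right)} = \frac{12 + U}{1 + U}$ ($t{\left(U \right)} = \frac{U + \left(2 + 2 \cdot 5\right)}{U + 1} = \frac{U + \left(2 + 10\right)}{1 + U} = \frac{U + 12}{1 + U} = \frac{12 + U}{1 + U}$)
$\frac{1}{\left(-832 + 611\right) t{\left(b{\left(-5,-2 \right)} \right)}} = \frac{1}{\left(-832 + 611\right) \frac{12 - 5}{1 - 5}} = \frac{1}{\left(-221\right) \frac{1}{-4} \cdot 7} = - \frac{1}{221 \left(\left(- \frac{1}{4}\right) 7\right)} = - \frac{1}{221 \left(- \frac{7}{4}\right)} = \left(- \frac{1}{221}\right) \left(- \frac{4}{7}\right) = \frac{4}{1547}$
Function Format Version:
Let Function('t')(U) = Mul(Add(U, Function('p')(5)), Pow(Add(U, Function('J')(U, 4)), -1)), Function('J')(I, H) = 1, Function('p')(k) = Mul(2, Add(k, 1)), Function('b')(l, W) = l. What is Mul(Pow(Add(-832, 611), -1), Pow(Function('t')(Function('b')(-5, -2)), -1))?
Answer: Rational(4, 1547) ≈ 0.0025856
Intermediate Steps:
Function('p')(k) = Add(2, Mul(2, k)) (Function('p')(k) = Mul(2, Add(1, k)) = Add(2, Mul(2, k)))
Function('t')(U) = Mul(Pow(Add(1, U), -1), Add(12, U)) (Function('t')(U) = Mul(Add(U, Add(2, Mul(2, 5))), Pow(Add(U, 1), -1)) = Mul(Add(U, Add(2, 10)), Pow(Add(1, U), -1)) = Mul(Add(U, 12), Pow(Add(1, U), -1)) = Mul(Add(12, U), Pow(Add(1, U), -1)) = Mul(Pow(Add(1, U), -1), Add(12, U)))
Mul(Pow(Add(-832, 611), -1), Pow(Function('t')(Function('b')(-5, -2)), -1)) = Mul(Pow(Add(-832, 611), -1), Pow(Mul(Pow(Add(1, -5), -1), Add(12, -5)), -1)) = Mul(Pow(-221, -1), Pow(Mul(Pow(-4, -1), 7), -1)) = Mul(Rational(-1, 221), Pow(Mul(Rational(-1, 4), 7), -1)) = Mul(Rational(-1, 221), Pow(Rational(-7, 4), -1)) = Mul(Rational(-1, 221), Rational(-4, 7)) = Rational(4, 1547)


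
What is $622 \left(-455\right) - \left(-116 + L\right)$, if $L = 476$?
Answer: $-283370$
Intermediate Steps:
$622 \left(-455\right) - \left(-116 + L\right) = 622 \left(-455\right) + \left(116 - 476\right) = -283010 + \left(116 - 476\right) = -283010 - 360 = -283370$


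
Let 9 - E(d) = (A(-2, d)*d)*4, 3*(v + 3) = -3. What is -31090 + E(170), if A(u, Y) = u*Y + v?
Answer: 202839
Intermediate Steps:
v = -4 (v = -3 + (⅓)*(-3) = -3 - 1 = -4)
A(u, Y) = -4 + Y*u (A(u, Y) = u*Y - 4 = Y*u - 4 = -4 + Y*u)
E(d) = 9 - 4*d*(-4 - 2*d) (E(d) = 9 - (-4 + d*(-2))*d*4 = 9 - (-4 - 2*d)*d*4 = 9 - d*(-4 - 2*d)*4 = 9 - 4*d*(-4 - 2*d))
-31090 + E(170) = -31090 + (9 + 8*170*(2 + 170)) = -31090 + (9 + 8*170*172) = -31090 + (9 + 233920) = -31090 + 233929 = 202839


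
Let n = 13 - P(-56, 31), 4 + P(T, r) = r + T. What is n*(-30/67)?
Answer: -1260/67 ≈ -18.806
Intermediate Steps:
P(T, r) = -4 + T + r (P(T, r) = -4 + (r + T) = -4 + (T + r) = -4 + T + r)
n = 42 (n = 13 - (-4 - 56 + 31) = 13 - 1*(-29) = 13 + 29 = 42)
n*(-30/67) = 42*(-30/67) = -1260/67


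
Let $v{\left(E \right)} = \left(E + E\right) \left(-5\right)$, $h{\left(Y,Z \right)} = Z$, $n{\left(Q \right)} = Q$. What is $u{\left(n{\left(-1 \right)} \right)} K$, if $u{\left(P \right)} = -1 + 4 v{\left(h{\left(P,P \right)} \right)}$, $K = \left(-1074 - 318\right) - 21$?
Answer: $-55107$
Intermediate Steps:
$K = -1413$ ($K = -1392 - 21 = -1413$)
$v{\left(E \right)} = - 10 E$ ($v{\left(E \right)} = 2 E \left(-5\right) = - 10 E$)
$u{\left(P \right)} = -1 - 40 P$ ($u{\left(P \right)} = -1 + 4 \left(- 10 P\right) = -1 - 40 P$)
$u{\left(n{\left(-1 \right)} \right)} K = \left(-1 - -40\right) \left(-1413\right) = \left(-1 + 40\right) \left(-1413\right) = 39 \left(-1413\right) = -55107$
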